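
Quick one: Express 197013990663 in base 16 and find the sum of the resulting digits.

197013990663 in base 16 is 2DDEF2ED07.
Digit sum: 2+13+13+14+15+2+14+13+0+7 = 93.

93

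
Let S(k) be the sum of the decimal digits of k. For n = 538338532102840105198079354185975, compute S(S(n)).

7

First digit sum: 142.
1+4+2 = 7.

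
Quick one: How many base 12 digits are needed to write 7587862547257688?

15

7587862547257688 in base 12 is 5AB04271A4A4788, which has 15 digits.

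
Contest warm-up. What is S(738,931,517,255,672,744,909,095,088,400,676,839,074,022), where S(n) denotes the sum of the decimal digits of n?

7+3+8+9+3+1+5+1+7+2+5+5+6+7+2+7+4+4+9+0+9+0+9+5+0+8+8+4+0+0+6+7+6+8+3+9+0+7+4+0+2+2 = 192

192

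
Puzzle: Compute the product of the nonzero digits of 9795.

9×7×9×5 = 2835

2835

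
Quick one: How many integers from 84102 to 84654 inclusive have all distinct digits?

196

The integers in [84102, 84654] that have all distinct digits: 84102, 84103, 84105, 84106, 84107, 84109, …, 84652, 84653.
196 qualify.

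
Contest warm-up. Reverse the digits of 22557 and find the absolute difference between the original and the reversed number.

Reverse of 22557 is 75522.
|22557 − 75522| = 52965

52965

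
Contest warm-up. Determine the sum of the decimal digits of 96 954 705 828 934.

79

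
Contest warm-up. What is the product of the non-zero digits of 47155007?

4900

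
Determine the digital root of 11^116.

4

The digital root of n equals n mod 9 (or 9 when 9 | n), so we need 11^116 mod 9.
11^116 ≡ 4 (mod 9), so the digital root is 4.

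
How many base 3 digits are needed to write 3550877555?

3550877555 in base 3 is 100011110121021021112, which has 21 digits.

21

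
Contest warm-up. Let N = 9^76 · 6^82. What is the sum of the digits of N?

621

9^76 · 6^82 = 21420679775287678789117869735476962774631213009117320101837863332896935007086043607027916584436537938539983411608362628003007902909464576
Sum of its 137 digits: 621.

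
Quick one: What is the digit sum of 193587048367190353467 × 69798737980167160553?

162

193587048367190353467 × 69798737980167160553 = 13512131665335466428485414863201809187251
Sum of its 41 digits: 162.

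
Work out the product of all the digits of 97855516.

9×7×8×5×5×5×1×6 = 378000

378000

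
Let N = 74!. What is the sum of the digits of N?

378

74! = 330788544151938641225953028221253782145683251820934971170611926835411235700971565459250872320000000000000000
Sum of its 108 digits: 378.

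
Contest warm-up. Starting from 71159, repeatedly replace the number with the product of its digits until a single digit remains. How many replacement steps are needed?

71159 → 315 → 15 → 5 (3 steps)

3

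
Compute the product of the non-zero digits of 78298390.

217728

7×8×2×9×8×3×9 = 217728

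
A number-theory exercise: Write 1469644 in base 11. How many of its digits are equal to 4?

1469644 in base 11 is 914190.
The digit 4 appears 1 time.

1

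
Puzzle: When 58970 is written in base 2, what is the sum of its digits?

58970 in base 2 is 1110011001011010.
Digit sum: 1+1+1+0+0+1+1+0+0+1+0+1+1+0+1+0 = 9.

9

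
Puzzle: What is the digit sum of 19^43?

235

19^43 = 9691808871033067112824380501725664483616416540730367659
Sum of its 55 digits: 235.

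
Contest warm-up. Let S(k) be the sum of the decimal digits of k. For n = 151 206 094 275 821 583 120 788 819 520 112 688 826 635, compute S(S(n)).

First digit sum: 176.
1+7+6 = 14.

14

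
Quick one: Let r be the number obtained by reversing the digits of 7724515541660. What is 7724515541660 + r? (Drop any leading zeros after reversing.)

Reverse of 7724515541660 is 661455154277.
7724515541660 + 661455154277 = 8385970695937

8385970695937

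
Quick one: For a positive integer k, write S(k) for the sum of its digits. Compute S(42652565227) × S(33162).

690

S(42652565227) = 4+2+6+5+2+5+6+5+2+2+7 = 46.
S(33162) = 3+3+1+6+2 = 15.
46 · 15 = 690.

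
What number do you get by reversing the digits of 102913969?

Reversing 102913969 gives 969319201.

969319201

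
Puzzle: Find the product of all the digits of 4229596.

38880

4×2×2×9×5×9×6 = 38880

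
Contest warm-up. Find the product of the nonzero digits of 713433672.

63504

7×1×3×4×3×3×6×7×2 = 63504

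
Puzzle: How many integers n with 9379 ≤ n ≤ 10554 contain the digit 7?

The integers in [9379, 10554] that contain the digit 7: 9379, 9387, 9397, 9407, 9417, 9427, …, 10537, 10547.
298 qualify.

298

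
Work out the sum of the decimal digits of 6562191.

30

6+5+6+2+1+9+1 = 30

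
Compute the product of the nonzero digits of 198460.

1728

1×9×8×4×6 = 1728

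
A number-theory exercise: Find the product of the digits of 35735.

1575

3×5×7×3×5 = 1575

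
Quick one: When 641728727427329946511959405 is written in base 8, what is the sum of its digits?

92

641728727427329946511959405 in base 8 is 411323260025522403202455662555.
Digit sum: 4+1+1+3+2+3+2+6+0+0+2+5+5+2+2+4+0+3+2+0+2+4+5+5+6+6+2+5+5+5 = 92.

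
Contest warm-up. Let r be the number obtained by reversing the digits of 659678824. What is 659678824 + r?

1088555780

Reverse of 659678824 is 428876956.
659678824 + 428876956 = 1088555780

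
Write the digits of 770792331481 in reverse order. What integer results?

Reversing 770792331481 gives 184133297077.

184133297077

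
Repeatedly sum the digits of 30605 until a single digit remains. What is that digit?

5

3+0+6+0+5 = 14
1+4 = 5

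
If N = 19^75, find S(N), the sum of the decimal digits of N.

406

19^75 = 806343466664501958883962520287018859560965241046221848612532346349415118247222072013272915091499
Sum of its 96 digits: 406.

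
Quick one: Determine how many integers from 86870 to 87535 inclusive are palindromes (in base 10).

6

The integers in [86870, 87535] that are palindromes (in base 10): 86968, 87078, 87178, 87278, 87378, 87478.
6 qualify.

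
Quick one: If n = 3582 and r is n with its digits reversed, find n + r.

Reverse of 3582 is 2853.
3582 + 2853 = 6435

6435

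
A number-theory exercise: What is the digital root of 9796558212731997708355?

9+7+9+6+5+5+8+2+1+2+7+3+1+9+9+7+7+0+8+3+5+5 = 118
1+1+8 = 10
1+0 = 1

1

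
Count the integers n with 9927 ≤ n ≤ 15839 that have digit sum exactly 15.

The integers in [9927, 15839] that have digit sum exactly 15: 10059, 10068, 10077, 10086, 10095, 10149, …, 15801, 15810.
409 qualify.

409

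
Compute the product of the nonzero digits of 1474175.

3920

1×4×7×4×1×7×5 = 3920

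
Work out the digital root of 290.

2+9+0 = 11
1+1 = 2

2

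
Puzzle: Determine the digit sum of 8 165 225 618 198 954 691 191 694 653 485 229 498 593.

208

8+1+6+5+2+2+5+6+1+8+1+9+8+9+5+4+6+9+1+1+9+1+6+9+4+6+5+3+4+8+5+2+2+9+4+9+8+5+9+3 = 208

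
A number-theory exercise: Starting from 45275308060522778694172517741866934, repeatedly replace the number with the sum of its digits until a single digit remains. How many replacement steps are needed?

2

45275308060522778694172517741866934 → 161 → 8 (2 steps)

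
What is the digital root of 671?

5

6+7+1 = 14
1+4 = 5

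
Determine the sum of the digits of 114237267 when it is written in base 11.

114237267 in base 11 is 59536171.
Digit sum: 5+9+5+3+6+1+7+1 = 37.

37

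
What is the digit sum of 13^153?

775

13^153 = 271226989146201546881777376859324812513219263951356747241938914918521926787557476845052164924874954228915546241505718431238977263898412421446754914902103718315620662627053
Sum of its 171 digits: 775.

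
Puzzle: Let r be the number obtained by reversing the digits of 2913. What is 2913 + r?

6105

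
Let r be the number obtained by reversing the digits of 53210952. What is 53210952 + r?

79112187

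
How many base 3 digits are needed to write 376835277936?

376835277936 in base 3 is 1100000200022001120012210, which has 25 digits.

25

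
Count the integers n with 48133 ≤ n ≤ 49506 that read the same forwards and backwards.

14

The integers in [48133, 49506] that read the same forwards and backwards: 48184, 48284, 48384, 48484, 48584, 48684, …, 49394, 49494.
14 qualify.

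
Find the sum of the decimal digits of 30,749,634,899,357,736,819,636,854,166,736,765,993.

3+0+7+4+9+6+3+4+8+9+9+3+5+7+7+3+6+8+1+9+6+3+6+8+5+4+1+6+6+7+3+6+7+6+5+9+9+3 = 211

211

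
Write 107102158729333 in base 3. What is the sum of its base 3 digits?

107102158729333 in base 3 is 112001012212101120221122211221.
Digit sum: 1+1+2+0+0+1+0+1+2+2+1+2+1+0+1+1+2+0+2+2+1+1+2+2+2+1+1+2+2+1 = 37.

37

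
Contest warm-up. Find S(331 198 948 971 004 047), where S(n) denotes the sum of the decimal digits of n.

78

3+3+1+1+9+8+9+4+8+9+7+1+0+0+4+0+4+7 = 78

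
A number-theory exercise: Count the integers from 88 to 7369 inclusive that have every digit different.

3892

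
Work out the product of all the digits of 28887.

7168

2×8×8×8×7 = 7168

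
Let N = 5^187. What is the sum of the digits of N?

5^187 = 50978941156238472864924172728566777778915345766163801154364347308357212848417861150178875991045845950111470301635563373565673828125
Sum of its 131 digits: 599.

599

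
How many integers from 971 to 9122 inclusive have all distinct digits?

The integers in [971, 9122] that have all distinct digits: 971, 972, 973, 974, 975, 976, …, 9108, 9120.
4111 qualify.

4111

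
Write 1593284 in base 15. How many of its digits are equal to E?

1593284 in base 15 is 21713E.
The digit E appears 1 time.

1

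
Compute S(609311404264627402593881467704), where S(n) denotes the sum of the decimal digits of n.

123

6+0+9+3+1+1+4+0+4+2+6+4+6+2+7+4+0+2+5+9+3+8+8+1+4+6+7+7+0+4 = 123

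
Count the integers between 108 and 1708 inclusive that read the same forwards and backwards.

96

The integers in [108, 1708] that read the same forwards and backwards: 111, 121, 131, 141, 151, 161, …, 1551, 1661.
96 qualify.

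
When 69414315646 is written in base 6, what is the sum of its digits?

46

69414315646 in base 6 is 51515525404234.
Digit sum: 5+1+5+1+5+5+2+5+4+0+4+2+3+4 = 46.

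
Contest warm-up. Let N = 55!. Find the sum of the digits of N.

55! = 12696403353658275925965100847566516959580321051449436762275840000000000000
Sum of its 74 digits: 279.

279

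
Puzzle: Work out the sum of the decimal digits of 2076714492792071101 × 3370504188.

2076714492792071101 × 3370504188 = 6999574895235971459114270988
Sum of its 28 digits: 156.

156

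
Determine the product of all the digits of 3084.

0

3×0×8×4 = 0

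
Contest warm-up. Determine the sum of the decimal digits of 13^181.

13^181 = 4204813787002005665946042493195241318023045622777934424041106583174951654933274582089299909426107030258780017184494383349082382860732943391537421918758836088984232567650772649693545139488185671424259613
Sum of its 202 digits: 895.

895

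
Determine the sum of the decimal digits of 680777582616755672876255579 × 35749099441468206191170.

212

680777582616755672876255579 × 35749099441468206191170 = 24337185498488735821445038356821913442375053037430
Sum of its 50 digits: 212.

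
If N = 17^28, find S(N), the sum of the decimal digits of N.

145

17^28 = 28351092476867700887730107366063041
Sum of its 35 digits: 145.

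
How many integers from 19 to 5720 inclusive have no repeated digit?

The integers in [19, 5720] that have no repeated digit: 19, 20, 21, 23, 24, 25, …, 5719, 5720.
3088 qualify.

3088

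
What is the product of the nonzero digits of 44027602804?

86016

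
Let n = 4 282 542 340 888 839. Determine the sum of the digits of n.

78

4+2+8+2+5+4+2+3+4+0+8+8+8+8+3+9 = 78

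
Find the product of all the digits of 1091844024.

0

1×0×9×1×8×4×4×0×2×4 = 0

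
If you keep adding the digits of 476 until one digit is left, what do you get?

8

4+7+6 = 17
1+7 = 8
(Equivalently, 476 mod 9 = 8.)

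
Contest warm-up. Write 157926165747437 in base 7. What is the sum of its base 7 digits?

157926165747437 in base 7 is 45156534416034233.
Digit sum: 4+5+1+5+6+5+3+4+4+1+6+0+3+4+2+3+3 = 59.

59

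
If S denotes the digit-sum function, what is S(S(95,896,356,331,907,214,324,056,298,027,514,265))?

8

First digit sum: 152.
1+5+2 = 8.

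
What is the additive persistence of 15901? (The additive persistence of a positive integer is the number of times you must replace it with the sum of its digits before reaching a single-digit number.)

2

15901 → 16 → 7 (2 steps)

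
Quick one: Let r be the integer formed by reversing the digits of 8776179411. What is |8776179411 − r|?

Reverse of 8776179411 is 1149716778.
|8776179411 − 1149716778| = 7626462633

7626462633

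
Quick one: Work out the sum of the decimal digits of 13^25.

13^25 = 7056410014866816666030739693
Sum of its 28 digits: 121.

121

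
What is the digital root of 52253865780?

6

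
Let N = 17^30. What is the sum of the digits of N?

17^30 = 8193465725814765556554001028792218849
Sum of its 37 digits: 172.

172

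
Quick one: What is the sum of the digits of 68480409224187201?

6+8+4+8+0+4+0+9+2+2+4+1+8+7+2+0+1 = 66

66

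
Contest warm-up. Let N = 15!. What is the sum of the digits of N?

45

15! = 1307674368000
Sum of its 13 digits: 45.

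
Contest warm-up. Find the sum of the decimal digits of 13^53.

13^53 = 109395050288514219040366056833567359441133418834382438145053
Sum of its 60 digits: 241.

241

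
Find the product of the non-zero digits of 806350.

720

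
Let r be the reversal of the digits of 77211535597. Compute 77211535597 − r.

-2341975680

Reverse of 77211535597 is 79553511277.
77211535597 − 79553511277 = -2341975680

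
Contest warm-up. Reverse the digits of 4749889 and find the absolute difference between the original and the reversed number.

Reverse of 4749889 is 9889474.
|4749889 − 9889474| = 5139585

5139585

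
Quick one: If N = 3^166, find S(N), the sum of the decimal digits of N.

3^166 = 15926791088519786003064148590679881418931379526481396121112548658575277686941529
Sum of its 80 digits: 387.

387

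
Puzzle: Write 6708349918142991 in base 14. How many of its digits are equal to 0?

6708349918142991 in base 14 is 8647BC2305143D.
The digit 0 appears 1 time.

1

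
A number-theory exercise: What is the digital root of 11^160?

The digital root of n equals n mod 9 (or 9 when 9 | n), so we need 11^160 mod 9.
11^160 ≡ 7 (mod 9), so the digital root is 7.

7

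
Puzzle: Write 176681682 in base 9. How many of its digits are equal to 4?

2

176681682 in base 9 is 408410630.
The digit 4 appears 2 times.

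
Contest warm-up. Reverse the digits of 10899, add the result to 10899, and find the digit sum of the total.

9

Reversal of 10899 is 99801; 10899 + 99801 = 110700.
Digit sum of 110700: 1+1+0+7+0+0 = 9.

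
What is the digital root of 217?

2+1+7 = 10
1+0 = 1

1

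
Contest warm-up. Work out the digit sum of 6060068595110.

6+0+6+0+0+6+8+5+9+5+1+1+0 = 47

47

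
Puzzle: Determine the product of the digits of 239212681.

2×3×9×2×1×2×6×8×1 = 10368

10368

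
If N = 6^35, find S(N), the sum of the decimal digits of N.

6^35 = 1719070799748422591028658176
Sum of its 28 digits: 135.

135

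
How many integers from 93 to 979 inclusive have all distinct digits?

646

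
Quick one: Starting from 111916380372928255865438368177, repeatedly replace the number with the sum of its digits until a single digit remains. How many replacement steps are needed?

3

111916380372928255865438368177 → 139 → 13 → 4 (3 steps)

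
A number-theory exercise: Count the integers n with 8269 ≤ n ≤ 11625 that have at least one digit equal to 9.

The integers in [8269, 11625] that have at least one digit equal to 9: 8269, 8279, 8289, 8290, 8291, 8292, …, 11609, 11619.
1614 qualify.

1614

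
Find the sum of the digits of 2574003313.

28

2+5+7+4+0+0+3+3+1+3 = 28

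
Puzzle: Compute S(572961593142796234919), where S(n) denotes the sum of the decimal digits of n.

104

5+7+2+9+6+1+5+9+3+1+4+2+7+9+6+2+3+4+9+1+9 = 104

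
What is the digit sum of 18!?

54

18! = 6402373705728000
Sum of its 16 digits: 54.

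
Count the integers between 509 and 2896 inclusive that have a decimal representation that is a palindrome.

The integers in [509, 2896] that have a decimal representation that is a palindrome: 515, 525, 535, 545, 555, 565, …, 2772, 2882.
68 qualify.

68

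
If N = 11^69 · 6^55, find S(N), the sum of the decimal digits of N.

495

11^69 · 6^55 = 4512467084367412874350281474574622005952826278272415621098895235813918691312792434529453751465719007167301409570816
Sum of its 115 digits: 495.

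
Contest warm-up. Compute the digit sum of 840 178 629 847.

64

8+4+0+1+7+8+6+2+9+8+4+7 = 64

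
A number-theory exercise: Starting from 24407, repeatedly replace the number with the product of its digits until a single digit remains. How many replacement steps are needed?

24407 → 0 (1 step)

1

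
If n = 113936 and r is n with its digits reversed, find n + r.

Reverse of 113936 is 639311.
113936 + 639311 = 753247

753247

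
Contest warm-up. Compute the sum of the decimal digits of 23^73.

455

23^73 = 2547604628744583547284809128481175587973357256283672041453674699319823195380234452211296692484212183
Sum of its 100 digits: 455.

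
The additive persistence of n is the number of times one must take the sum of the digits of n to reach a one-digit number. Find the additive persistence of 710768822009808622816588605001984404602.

2

710768822009808622816588605001984404602 → 161 → 8 (2 steps)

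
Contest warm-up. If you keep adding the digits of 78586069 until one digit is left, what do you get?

4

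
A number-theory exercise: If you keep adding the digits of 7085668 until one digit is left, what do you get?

4

7+0+8+5+6+6+8 = 40
4+0 = 4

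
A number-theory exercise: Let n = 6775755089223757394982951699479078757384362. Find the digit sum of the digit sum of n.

First digit sum: 239.
2+3+9 = 14.

14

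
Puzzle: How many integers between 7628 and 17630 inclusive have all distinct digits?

3396

The integers in [7628, 17630] that have all distinct digits: 7628, 7629, 7630, 7631, 7632, 7634, …, 17629, 17630.
3396 qualify.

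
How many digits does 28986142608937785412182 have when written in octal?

28986142608937785412182 in base 8 is 6106536112572472711545126, which has 25 digits.

25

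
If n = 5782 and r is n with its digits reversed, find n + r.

8657

Reverse of 5782 is 2875.
5782 + 2875 = 8657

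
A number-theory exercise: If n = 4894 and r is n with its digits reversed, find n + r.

9878

Reverse of 4894 is 4984.
4894 + 4984 = 9878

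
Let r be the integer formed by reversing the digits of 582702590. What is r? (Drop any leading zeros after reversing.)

95207285

Reversing 582702590 gives 95207285.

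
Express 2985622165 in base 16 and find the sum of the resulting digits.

70

2985622165 in base 16 is B1F4FA95.
Digit sum: 11+1+15+4+15+10+9+5 = 70.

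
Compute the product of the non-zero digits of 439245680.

4×3×9×2×4×5×6×8 = 207360

207360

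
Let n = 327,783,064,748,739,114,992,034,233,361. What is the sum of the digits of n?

129

3+2+7+7+8+3+0+6+4+7+4+8+7+3+9+1+1+4+9+9+2+0+3+4+2+3+3+3+6+1 = 129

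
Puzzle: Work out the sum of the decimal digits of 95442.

9+5+4+4+2 = 24

24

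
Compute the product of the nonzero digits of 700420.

7×4×2 = 56

56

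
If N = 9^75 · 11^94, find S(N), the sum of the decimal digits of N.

801

9^75 · 11^94 = 28780650976552419652664226713343475040276945491825997845552599782616279180181327565119286415994092304330563805644142349283334696644597568768553557760550289242605882386209
Sum of its 170 digits: 801.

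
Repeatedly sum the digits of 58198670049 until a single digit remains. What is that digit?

3

5+8+1+9+8+6+7+0+0+4+9 = 57
5+7 = 12
1+2 = 3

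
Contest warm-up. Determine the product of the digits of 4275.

4×2×7×5 = 280

280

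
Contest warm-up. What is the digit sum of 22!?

72

22! = 1124000727777607680000
Sum of its 22 digits: 72.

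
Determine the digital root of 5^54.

1

The digital root of n equals n mod 9 (or 9 when 9 | n), so we need 5^54 mod 9.
5^54 ≡ 1 (mod 9), so the digital root is 1.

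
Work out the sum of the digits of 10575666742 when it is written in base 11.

52

10575666742 in base 11 is 4537762A53.
Digit sum: 4+5+3+7+7+6+2+10+5+3 = 52.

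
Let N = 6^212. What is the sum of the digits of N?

747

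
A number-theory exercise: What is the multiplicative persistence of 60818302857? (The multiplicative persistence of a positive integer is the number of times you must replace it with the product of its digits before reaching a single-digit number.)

1

60818302857 → 0 (1 step)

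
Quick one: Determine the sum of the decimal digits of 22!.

22! = 1124000727777607680000
Sum of its 22 digits: 72.

72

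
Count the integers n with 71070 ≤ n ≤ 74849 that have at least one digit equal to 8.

The integers in [71070, 74849] that have at least one digit equal to 8: 71078, 71080, 71081, 71082, 71083, 71084, …, 74848, 74849.
1008 qualify.

1008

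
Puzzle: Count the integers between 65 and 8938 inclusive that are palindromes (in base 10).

The integers in [65, 8938] that are palindromes (in base 10): 66, 77, 88, 99, 101, 111, …, 8778, 8888.
173 qualify.

173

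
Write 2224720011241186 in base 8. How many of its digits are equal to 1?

2224720011241186 in base 8 is 77165737577523342.
The digit 1 appears 1 time.

1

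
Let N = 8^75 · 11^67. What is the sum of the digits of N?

601

8^75 · 11^67 = 319932920148120234964843545790710180334667680182452599773823652394826600687304877596506638342137255791129077020982680750127284256161923072
Sum of its 138 digits: 601.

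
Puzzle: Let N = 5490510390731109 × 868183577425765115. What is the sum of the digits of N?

168

5490510390731109 × 868183577425765115 = 4766770952918269644715218557462535
Sum of its 34 digits: 168.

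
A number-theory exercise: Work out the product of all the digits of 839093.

0

8×3×9×0×9×3 = 0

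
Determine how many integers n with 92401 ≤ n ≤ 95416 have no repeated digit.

1060

The integers in [92401, 95416] that have no repeated digit: 92401, 92403, 92405, 92406, 92407, 92408, …, 95413, 95416.
1060 qualify.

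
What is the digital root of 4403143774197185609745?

9

4+4+0+3+1+4+3+7+7+4+1+9+7+1+8+5+6+0+9+7+4+5 = 99
9+9 = 18
1+8 = 9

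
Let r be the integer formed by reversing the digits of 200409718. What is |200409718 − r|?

Reverse of 200409718 is 817904002.
|200409718 − 817904002| = 617494284

617494284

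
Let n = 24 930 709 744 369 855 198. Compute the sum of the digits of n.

103

2+4+9+3+0+7+0+9+7+4+4+3+6+9+8+5+5+1+9+8 = 103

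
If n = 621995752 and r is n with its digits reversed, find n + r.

Reverse of 621995752 is 257599126.
621995752 + 257599126 = 879594878

879594878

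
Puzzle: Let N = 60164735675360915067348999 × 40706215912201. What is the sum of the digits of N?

60164735675360915067348999 × 40706215912201 = 2449078720701743659128149918679609236799
Sum of its 40 digits: 201.

201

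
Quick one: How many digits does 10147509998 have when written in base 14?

9

10147509998 in base 14 is 6C39A022A, which has 9 digits.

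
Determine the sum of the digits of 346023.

3+4+6+0+2+3 = 18

18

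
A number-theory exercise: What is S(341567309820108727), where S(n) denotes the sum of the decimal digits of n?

73

3+4+1+5+6+7+3+0+9+8+2+0+1+0+8+7+2+7 = 73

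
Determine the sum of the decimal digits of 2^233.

302

2^233 = 13803492693581127574869511724554050904902217944340773110325048447598592
Sum of its 71 digits: 302.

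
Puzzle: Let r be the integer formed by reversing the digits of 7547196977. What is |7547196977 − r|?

Reverse of 7547196977 is 7796917457.
|7547196977 − 7796917457| = 249720480

249720480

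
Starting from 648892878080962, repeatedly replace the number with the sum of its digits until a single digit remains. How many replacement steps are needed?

3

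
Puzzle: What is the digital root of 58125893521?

5+8+1+2+5+8+9+3+5+2+1 = 49
4+9 = 13
1+3 = 4

4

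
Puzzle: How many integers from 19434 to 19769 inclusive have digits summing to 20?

18

The integers in [19434, 19769] that have digits summing to 20: 19442, 19451, 19460, 19505, 19514, 19523, …, 19721, 19730.
18 qualify.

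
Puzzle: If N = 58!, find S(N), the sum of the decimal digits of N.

288

58! = 2350561331282878571829474910515074683828862318181142924420699914240000000000000
Sum of its 79 digits: 288.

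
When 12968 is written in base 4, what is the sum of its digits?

11

12968 in base 4 is 3022220.
Digit sum: 3+0+2+2+2+2+0 = 11.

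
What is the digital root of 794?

2

7+9+4 = 20
2+0 = 2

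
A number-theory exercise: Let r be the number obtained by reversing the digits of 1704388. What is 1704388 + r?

Reverse of 1704388 is 8834071.
1704388 + 8834071 = 10538459

10538459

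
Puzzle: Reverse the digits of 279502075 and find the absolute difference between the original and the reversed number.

290703897

Reverse of 279502075 is 570205972.
|279502075 − 570205972| = 290703897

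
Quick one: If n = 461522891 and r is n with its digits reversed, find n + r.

659748055

Reverse of 461522891 is 198225164.
461522891 + 198225164 = 659748055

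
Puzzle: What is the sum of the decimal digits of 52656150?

5+2+6+5+6+1+5+0 = 30

30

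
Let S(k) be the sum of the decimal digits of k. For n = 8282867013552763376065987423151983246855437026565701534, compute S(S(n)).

14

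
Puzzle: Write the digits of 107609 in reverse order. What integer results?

906701

Reversing 107609 gives 906701.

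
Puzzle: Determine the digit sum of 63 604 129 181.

41

6+3+6+0+4+1+2+9+1+8+1 = 41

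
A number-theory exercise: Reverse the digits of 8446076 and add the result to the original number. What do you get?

Reverse of 8446076 is 6706448.
8446076 + 6706448 = 15152524

15152524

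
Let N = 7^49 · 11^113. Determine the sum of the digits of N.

7^49 · 11^113 = 1222298794900652551799931217205789455269768153421430349964821910822001065250034895433600428816348073612979358179320188723248245631204202431126770860241000399117
Sum of its 160 digits: 647.

647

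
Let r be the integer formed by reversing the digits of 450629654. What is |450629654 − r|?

Reverse of 450629654 is 456926054.
|450629654 − 456926054| = 6296400

6296400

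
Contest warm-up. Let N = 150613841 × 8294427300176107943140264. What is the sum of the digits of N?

170

150613841 × 8294427300176107943140264 = 1249255554574783593746964762794024
Sum of its 34 digits: 170.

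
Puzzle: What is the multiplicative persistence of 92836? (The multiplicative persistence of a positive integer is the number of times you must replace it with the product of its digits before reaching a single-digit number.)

92836 → 2592 → 180 → 0 (3 steps)

3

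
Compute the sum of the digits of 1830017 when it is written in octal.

28

1830017 in base 8 is 6766201.
Digit sum: 6+7+6+6+2+0+1 = 28.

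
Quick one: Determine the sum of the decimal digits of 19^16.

91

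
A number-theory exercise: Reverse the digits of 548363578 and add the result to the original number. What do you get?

Reverse of 548363578 is 875363845.
548363578 + 875363845 = 1423727423

1423727423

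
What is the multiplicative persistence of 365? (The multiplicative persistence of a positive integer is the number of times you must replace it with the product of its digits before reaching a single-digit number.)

2

365 → 90 → 0 (2 steps)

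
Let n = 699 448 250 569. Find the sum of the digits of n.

67

6+9+9+4+4+8+2+5+0+5+6+9 = 67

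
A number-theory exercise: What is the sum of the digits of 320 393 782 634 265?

63

3+2+0+3+9+3+7+8+2+6+3+4+2+6+5 = 63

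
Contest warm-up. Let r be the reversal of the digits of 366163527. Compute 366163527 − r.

Reverse of 366163527 is 725361663.
366163527 − 725361663 = -359198136

-359198136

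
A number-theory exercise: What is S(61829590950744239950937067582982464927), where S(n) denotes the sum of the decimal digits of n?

195

6+1+8+2+9+5+9+0+9+5+0+7+4+4+2+3+9+9+5+0+9+3+7+0+6+7+5+8+2+9+8+2+4+6+4+9+2+7 = 195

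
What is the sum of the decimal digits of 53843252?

32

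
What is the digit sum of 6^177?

603

6^177 = 540469658311477215870617512922851303857732091277002230202683687031652115417976734189532935433464668393263364575944585648774378475053121536
Sum of its 138 digits: 603.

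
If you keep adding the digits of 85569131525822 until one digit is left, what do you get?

8+5+5+6+9+1+3+1+5+2+5+8+2+2 = 62
6+2 = 8
(Equivalently, 85569131525822 mod 9 = 8.)

8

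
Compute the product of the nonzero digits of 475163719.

158760

4×7×5×1×6×3×7×1×9 = 158760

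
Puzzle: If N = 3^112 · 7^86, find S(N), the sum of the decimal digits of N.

3^112 · 7^86 = 1306206888719799072222298566625400694068741803209142028542953510980401752360030335296024801460892399593381449476881148819232209
Sum of its 127 digits: 540.

540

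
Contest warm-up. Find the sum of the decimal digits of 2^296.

2^296 = 127314748520905380391777855525586135065716774604121015664758778084648831235208544136462336
Sum of its 90 digits: 391.

391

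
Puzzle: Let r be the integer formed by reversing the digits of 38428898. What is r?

89882483

Reversing 38428898 gives 89882483.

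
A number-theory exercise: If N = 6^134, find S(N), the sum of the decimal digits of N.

6^134 = 187183494765134247677915130856645218524883418468081991214190614586612942224365243787983073985528590237696
Sum of its 105 digits: 495.

495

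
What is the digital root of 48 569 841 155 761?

4+8+5+6+9+8+4+1+1+5+5+7+6+1 = 70
7+0 = 7

7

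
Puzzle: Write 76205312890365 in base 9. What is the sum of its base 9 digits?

61

76205312890365 in base 9 is 328734207523573.
Digit sum: 3+2+8+7+3+4+2+0+7+5+2+3+5+7+3 = 61.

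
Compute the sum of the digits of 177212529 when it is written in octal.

177212529 in base 8 is 1244006161.
Digit sum: 1+2+4+4+0+0+6+1+6+1 = 25.

25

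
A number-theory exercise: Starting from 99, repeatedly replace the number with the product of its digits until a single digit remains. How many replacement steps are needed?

2

99 → 81 → 8 (2 steps)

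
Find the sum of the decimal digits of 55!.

279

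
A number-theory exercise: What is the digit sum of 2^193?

2^193 = 12554203470773361527671578846415332832204710888928069025792
Sum of its 59 digits: 254.

254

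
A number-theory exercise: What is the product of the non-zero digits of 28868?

6144

2×8×8×6×8 = 6144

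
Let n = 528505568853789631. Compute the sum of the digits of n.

94

5+2+8+5+0+5+5+6+8+8+5+3+7+8+9+6+3+1 = 94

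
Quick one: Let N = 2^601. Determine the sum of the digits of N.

821

2^601 = 8299031137761985917024815727382322302024892464484873799991314659381305622825816292799414097894207588576395773222601578364790302150823550615773749668227927374122363606803019047370752
Sum of its 181 digits: 821.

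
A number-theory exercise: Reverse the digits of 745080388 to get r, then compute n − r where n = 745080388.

Reverse of 745080388 is 883080547.
745080388 − 883080547 = -138000159

-138000159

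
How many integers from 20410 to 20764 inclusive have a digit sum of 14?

The integers in [20410, 20764] that have a digit sum of 14: 20417, 20426, 20435, 20444, 20453, 20462, …, 20741, 20750.
29 qualify.

29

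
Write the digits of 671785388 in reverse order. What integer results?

Reversing 671785388 gives 883587176.

883587176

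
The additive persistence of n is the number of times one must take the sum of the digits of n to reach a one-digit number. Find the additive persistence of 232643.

2

232643 → 20 → 2 (2 steps)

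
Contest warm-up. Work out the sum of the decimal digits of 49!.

49! = 608281864034267560872252163321295376887552831379210240000000000
Sum of its 63 digits: 225.

225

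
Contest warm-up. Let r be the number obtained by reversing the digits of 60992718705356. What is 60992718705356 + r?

126343500435262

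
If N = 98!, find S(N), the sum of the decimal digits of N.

98! = 9426890448883247745626185743057242473809693764078951663494238777294707070023223798882976159207729119823605850588608460429412647567360000000000000000000000
Sum of its 154 digits: 639.

639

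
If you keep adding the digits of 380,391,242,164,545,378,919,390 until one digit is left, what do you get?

7

3+8+0+3+9+1+2+4+2+1+6+4+5+4+5+3+7+8+9+1+9+3+9+0 = 106
1+0+6 = 7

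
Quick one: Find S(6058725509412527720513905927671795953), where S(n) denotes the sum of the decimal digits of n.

6+0+5+8+7+2+5+5+0+9+4+1+2+5+2+7+7+2+0+5+1+3+9+0+5+9+2+7+6+7+1+7+9+5+9+5+3 = 170

170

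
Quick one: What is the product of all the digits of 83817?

8×3×8×1×7 = 1344

1344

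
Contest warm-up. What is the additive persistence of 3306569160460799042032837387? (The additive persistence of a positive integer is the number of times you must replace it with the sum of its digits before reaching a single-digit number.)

3306569160460799042032837387 → 121 → 4 (2 steps)

2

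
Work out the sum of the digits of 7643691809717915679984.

7+6+4+3+6+9+1+8+0+9+7+1+7+9+1+5+6+7+9+9+8+4 = 126

126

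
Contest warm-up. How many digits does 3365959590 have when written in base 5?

14

3365959590 in base 5 is 23343141201330, which has 14 digits.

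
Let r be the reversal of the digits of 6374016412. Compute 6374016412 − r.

4227911676

Reverse of 6374016412 is 2146104736.
6374016412 − 2146104736 = 4227911676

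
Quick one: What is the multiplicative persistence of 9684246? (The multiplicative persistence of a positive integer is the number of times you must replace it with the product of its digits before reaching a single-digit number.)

3

9684246 → 82944 → 2304 → 0 (3 steps)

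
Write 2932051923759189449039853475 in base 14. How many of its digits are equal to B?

5

2932051923759189449039853475 in base 14 is CAB1ACBCB4B73AA5BC036363.
The digit B appears 5 times.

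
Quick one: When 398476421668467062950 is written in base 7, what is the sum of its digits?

398476421668467062950 in base 7 is 2036263135200436435032001.
Digit sum: 2+0+3+6+2+6+3+1+3+5+2+0+0+4+3+6+4+3+5+0+3+2+0+0+1 = 64.

64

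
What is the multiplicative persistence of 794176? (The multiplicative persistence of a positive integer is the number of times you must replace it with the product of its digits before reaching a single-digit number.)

794176 → 10584 → 0 (2 steps)

2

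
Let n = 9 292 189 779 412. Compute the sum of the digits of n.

70

9+2+9+2+1+8+9+7+7+9+4+1+2 = 70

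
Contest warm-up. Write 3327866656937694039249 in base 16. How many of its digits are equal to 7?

3327866656937694039249 in base 16 is B4676D64B10DFD8CD1.
The digit 7 appears 1 time.

1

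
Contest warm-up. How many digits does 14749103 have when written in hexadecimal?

6

14749103 in base 16 is E10DAF, which has 6 digits.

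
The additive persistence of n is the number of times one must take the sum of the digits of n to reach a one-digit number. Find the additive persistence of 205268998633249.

3

205268998633249 → 76 → 13 → 4 (3 steps)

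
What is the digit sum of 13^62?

13^62 = 1160079742193852504915146511382047428546764970438554956151425821551769
Sum of its 70 digits: 304.

304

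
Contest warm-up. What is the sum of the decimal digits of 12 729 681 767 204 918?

1+2+7+2+9+6+8+1+7+6+7+2+0+4+9+1+8 = 80

80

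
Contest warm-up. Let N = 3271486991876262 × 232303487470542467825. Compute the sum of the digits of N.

3271486991876262 × 232303487470542467825 = 759977837427369897740436048516270150
Sum of its 36 digits: 180.

180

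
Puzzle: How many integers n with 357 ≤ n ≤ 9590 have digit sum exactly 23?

450

The integers in [357, 9590] that have digit sum exactly 23: 599, 689, 698, 779, 788, 797, …, 9581, 9590.
450 qualify.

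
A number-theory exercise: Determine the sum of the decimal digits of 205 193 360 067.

2+0+5+1+9+3+3+6+0+0+6+7 = 42

42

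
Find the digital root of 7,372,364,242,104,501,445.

1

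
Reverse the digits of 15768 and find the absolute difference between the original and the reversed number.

70983

Reverse of 15768 is 86751.
|15768 − 86751| = 70983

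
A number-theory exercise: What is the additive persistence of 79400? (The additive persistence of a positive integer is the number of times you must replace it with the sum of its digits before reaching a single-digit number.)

79400 → 20 → 2 (2 steps)

2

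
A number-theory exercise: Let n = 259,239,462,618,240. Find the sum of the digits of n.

2+5+9+2+3+9+4+6+2+6+1+8+2+4+0 = 63

63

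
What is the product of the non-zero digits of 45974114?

4×5×9×7×4×1×1×4 = 20160

20160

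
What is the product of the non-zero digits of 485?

4×8×5 = 160

160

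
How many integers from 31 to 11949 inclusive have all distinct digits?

5582

The integers in [31, 11949] that have all distinct digits: 31, 32, 34, 35, 36, 37, …, 10986, 10987.
5582 qualify.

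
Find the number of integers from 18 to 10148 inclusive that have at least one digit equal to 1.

3579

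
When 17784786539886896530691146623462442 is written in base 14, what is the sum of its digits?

212

17784786539886896530691146623462442 in base 14 is A40680AA98C7322477D96BBB7D1AB0.
Digit sum: 10+4+0+6+8+0+10+10+9+8+12+7+3+2+2+4+7+7+13+9+6+11+11+11+7+13+1+10+11+0 = 212.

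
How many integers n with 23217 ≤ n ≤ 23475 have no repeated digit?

27

The integers in [23217, 23475] that have no repeated digit: 23401, 23405, 23406, 23407, 23408, 23409, …, 23471, 23475.
27 qualify.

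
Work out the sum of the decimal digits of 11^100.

11^100 = 137806123398222701841183371720896367762643312000384664331464775521549852095523076769401159497458526446001
Sum of its 105 digits: 439.

439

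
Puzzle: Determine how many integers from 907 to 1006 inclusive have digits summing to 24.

The integers in [907, 1006] that have digits summing to 24: 969, 978, 987, 996.
4 qualify.

4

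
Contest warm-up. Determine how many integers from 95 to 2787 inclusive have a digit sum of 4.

The integers in [95, 2787] that have a digit sum of 4: 103, 112, 121, 130, 202, 211, …, 2110, 2200.
26 qualify.

26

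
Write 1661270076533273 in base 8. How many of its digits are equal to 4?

1

1661270076533273 in base 8 is 57156522462325031.
The digit 4 appears 1 time.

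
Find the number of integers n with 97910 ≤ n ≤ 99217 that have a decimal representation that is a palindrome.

The integers in [97910, 99217] that have a decimal representation that is a palindrome: 97979, 98089, 98189, 98289, 98389, 98489, …, 99099, 99199.
13 qualify.

13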